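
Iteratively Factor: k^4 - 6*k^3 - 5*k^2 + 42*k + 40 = (k + 2)*(k^3 - 8*k^2 + 11*k + 20) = (k - 4)*(k + 2)*(k^2 - 4*k - 5) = (k - 5)*(k - 4)*(k + 2)*(k + 1)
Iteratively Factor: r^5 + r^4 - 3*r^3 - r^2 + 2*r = (r - 1)*(r^4 + 2*r^3 - r^2 - 2*r) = (r - 1)*(r + 1)*(r^3 + r^2 - 2*r) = r*(r - 1)*(r + 1)*(r^2 + r - 2) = r*(r - 1)^2*(r + 1)*(r + 2)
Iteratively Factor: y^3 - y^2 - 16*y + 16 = (y - 1)*(y^2 - 16) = (y - 4)*(y - 1)*(y + 4)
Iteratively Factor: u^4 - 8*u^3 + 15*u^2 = (u - 5)*(u^3 - 3*u^2) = (u - 5)*(u - 3)*(u^2) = u*(u - 5)*(u - 3)*(u)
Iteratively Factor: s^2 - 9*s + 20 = (s - 5)*(s - 4)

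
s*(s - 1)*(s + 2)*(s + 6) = s^4 + 7*s^3 + 4*s^2 - 12*s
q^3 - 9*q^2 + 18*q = q*(q - 6)*(q - 3)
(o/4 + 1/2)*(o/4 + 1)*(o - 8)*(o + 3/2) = o^4/16 - o^3/32 - 43*o^2/16 - 31*o/4 - 6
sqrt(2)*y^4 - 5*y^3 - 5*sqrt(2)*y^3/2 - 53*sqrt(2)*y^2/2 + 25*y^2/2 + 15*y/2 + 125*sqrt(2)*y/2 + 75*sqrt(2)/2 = (y - 3)*(y - 5*sqrt(2))*(y + 5*sqrt(2)/2)*(sqrt(2)*y + sqrt(2)/2)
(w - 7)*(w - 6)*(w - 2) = w^3 - 15*w^2 + 68*w - 84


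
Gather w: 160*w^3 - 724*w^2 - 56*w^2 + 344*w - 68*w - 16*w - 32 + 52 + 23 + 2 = 160*w^3 - 780*w^2 + 260*w + 45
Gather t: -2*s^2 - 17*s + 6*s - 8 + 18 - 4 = -2*s^2 - 11*s + 6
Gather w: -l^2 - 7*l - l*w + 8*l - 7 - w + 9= -l^2 + l + w*(-l - 1) + 2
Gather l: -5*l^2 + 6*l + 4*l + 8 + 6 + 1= -5*l^2 + 10*l + 15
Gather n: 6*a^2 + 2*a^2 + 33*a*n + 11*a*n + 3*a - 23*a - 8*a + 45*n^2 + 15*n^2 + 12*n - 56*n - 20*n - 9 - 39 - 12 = 8*a^2 - 28*a + 60*n^2 + n*(44*a - 64) - 60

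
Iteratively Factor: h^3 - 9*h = (h + 3)*(h^2 - 3*h) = h*(h + 3)*(h - 3)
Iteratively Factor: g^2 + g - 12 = (g - 3)*(g + 4)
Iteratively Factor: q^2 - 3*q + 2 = (q - 1)*(q - 2)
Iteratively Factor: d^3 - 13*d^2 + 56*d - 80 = (d - 5)*(d^2 - 8*d + 16) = (d - 5)*(d - 4)*(d - 4)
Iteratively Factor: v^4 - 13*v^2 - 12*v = (v)*(v^3 - 13*v - 12) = v*(v - 4)*(v^2 + 4*v + 3) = v*(v - 4)*(v + 1)*(v + 3)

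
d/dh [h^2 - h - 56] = 2*h - 1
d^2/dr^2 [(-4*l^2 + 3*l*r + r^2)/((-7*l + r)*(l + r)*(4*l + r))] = 2*(-85*l^3 + 39*l^2*r - 3*l*r^2 + r^3)/(-343*l^6 - 882*l^5*r - 609*l^4*r^2 + 36*l^3*r^3 + 87*l^2*r^4 - 18*l*r^5 + r^6)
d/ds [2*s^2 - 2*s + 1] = 4*s - 2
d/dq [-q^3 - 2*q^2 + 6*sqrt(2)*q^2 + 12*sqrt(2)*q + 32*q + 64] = -3*q^2 - 4*q + 12*sqrt(2)*q + 12*sqrt(2) + 32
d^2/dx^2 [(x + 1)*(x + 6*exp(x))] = 6*x*exp(x) + 18*exp(x) + 2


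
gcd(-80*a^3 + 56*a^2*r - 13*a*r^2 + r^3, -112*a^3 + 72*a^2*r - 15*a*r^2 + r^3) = 16*a^2 - 8*a*r + r^2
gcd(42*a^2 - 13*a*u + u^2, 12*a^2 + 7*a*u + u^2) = 1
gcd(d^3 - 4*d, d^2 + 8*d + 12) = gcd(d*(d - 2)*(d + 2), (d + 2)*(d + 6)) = d + 2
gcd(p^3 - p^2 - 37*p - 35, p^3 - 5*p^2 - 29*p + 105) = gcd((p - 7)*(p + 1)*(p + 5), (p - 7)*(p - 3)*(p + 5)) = p^2 - 2*p - 35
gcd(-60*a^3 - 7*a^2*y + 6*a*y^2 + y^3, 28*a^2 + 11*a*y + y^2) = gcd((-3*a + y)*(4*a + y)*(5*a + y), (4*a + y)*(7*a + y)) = 4*a + y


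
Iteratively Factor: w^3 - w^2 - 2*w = (w - 2)*(w^2 + w) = (w - 2)*(w + 1)*(w)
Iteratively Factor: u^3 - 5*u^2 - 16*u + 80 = (u + 4)*(u^2 - 9*u + 20) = (u - 5)*(u + 4)*(u - 4)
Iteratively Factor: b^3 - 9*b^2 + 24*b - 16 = (b - 4)*(b^2 - 5*b + 4) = (b - 4)*(b - 1)*(b - 4)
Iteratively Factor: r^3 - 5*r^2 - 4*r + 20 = (r + 2)*(r^2 - 7*r + 10) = (r - 2)*(r + 2)*(r - 5)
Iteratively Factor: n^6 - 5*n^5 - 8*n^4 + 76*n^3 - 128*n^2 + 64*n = (n - 4)*(n^5 - n^4 - 12*n^3 + 28*n^2 - 16*n) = n*(n - 4)*(n^4 - n^3 - 12*n^2 + 28*n - 16) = n*(n - 4)*(n - 1)*(n^3 - 12*n + 16) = n*(n - 4)*(n - 2)*(n - 1)*(n^2 + 2*n - 8) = n*(n - 4)*(n - 2)^2*(n - 1)*(n + 4)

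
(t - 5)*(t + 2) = t^2 - 3*t - 10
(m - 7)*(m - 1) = m^2 - 8*m + 7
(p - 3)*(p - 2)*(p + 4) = p^3 - p^2 - 14*p + 24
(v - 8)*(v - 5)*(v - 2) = v^3 - 15*v^2 + 66*v - 80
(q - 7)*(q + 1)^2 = q^3 - 5*q^2 - 13*q - 7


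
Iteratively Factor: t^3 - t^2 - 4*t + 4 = (t - 2)*(t^2 + t - 2) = (t - 2)*(t - 1)*(t + 2)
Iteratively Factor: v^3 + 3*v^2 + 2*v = (v + 2)*(v^2 + v) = v*(v + 2)*(v + 1)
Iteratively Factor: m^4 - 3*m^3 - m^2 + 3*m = (m)*(m^3 - 3*m^2 - m + 3) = m*(m + 1)*(m^2 - 4*m + 3) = m*(m - 1)*(m + 1)*(m - 3)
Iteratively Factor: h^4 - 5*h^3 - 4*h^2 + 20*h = (h - 2)*(h^3 - 3*h^2 - 10*h) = h*(h - 2)*(h^2 - 3*h - 10) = h*(h - 5)*(h - 2)*(h + 2)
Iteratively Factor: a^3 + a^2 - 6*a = (a - 2)*(a^2 + 3*a) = (a - 2)*(a + 3)*(a)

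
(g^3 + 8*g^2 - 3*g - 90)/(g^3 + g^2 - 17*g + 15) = (g + 6)/(g - 1)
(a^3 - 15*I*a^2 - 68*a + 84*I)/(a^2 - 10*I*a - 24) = (a^2 - 9*I*a - 14)/(a - 4*I)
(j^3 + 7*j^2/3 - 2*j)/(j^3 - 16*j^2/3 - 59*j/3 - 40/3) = j*(-3*j^2 - 7*j + 6)/(-3*j^3 + 16*j^2 + 59*j + 40)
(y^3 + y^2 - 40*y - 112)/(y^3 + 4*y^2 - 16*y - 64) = (y - 7)/(y - 4)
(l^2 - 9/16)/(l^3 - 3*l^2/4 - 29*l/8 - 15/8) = (4*l - 3)/(2*(2*l^2 - 3*l - 5))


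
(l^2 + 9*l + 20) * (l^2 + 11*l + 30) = l^4 + 20*l^3 + 149*l^2 + 490*l + 600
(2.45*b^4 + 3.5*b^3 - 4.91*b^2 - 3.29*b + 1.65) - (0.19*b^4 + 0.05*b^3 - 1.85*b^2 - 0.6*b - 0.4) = 2.26*b^4 + 3.45*b^3 - 3.06*b^2 - 2.69*b + 2.05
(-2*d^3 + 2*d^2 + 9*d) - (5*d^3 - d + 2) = -7*d^3 + 2*d^2 + 10*d - 2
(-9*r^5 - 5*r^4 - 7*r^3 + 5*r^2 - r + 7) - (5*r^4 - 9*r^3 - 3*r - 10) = -9*r^5 - 10*r^4 + 2*r^3 + 5*r^2 + 2*r + 17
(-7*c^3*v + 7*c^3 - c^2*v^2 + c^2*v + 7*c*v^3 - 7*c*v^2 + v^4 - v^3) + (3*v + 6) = -7*c^3*v + 7*c^3 - c^2*v^2 + c^2*v + 7*c*v^3 - 7*c*v^2 + v^4 - v^3 + 3*v + 6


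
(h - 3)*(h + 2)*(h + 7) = h^3 + 6*h^2 - 13*h - 42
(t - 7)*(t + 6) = t^2 - t - 42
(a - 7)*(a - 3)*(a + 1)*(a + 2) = a^4 - 7*a^3 - 7*a^2 + 43*a + 42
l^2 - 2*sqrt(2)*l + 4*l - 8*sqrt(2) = (l + 4)*(l - 2*sqrt(2))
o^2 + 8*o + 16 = (o + 4)^2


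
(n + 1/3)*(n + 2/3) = n^2 + n + 2/9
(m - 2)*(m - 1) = m^2 - 3*m + 2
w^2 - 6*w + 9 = (w - 3)^2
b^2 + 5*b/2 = b*(b + 5/2)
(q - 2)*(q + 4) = q^2 + 2*q - 8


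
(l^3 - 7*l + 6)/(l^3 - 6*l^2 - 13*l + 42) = (l - 1)/(l - 7)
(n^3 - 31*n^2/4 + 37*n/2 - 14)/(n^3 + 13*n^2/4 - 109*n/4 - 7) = (4*n^2 - 15*n + 14)/(4*n^2 + 29*n + 7)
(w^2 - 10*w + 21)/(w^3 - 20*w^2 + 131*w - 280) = (w - 3)/(w^2 - 13*w + 40)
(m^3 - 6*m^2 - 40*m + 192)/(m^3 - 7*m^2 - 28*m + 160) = (m + 6)/(m + 5)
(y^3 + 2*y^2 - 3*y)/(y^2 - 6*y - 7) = y*(-y^2 - 2*y + 3)/(-y^2 + 6*y + 7)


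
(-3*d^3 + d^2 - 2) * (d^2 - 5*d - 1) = -3*d^5 + 16*d^4 - 2*d^3 - 3*d^2 + 10*d + 2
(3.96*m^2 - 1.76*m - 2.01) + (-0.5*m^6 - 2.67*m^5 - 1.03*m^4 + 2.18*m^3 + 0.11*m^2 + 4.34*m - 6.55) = -0.5*m^6 - 2.67*m^5 - 1.03*m^4 + 2.18*m^3 + 4.07*m^2 + 2.58*m - 8.56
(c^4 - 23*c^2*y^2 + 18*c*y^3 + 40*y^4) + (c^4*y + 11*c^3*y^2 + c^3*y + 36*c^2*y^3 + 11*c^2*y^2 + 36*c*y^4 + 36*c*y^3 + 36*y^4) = c^4*y + c^4 + 11*c^3*y^2 + c^3*y + 36*c^2*y^3 - 12*c^2*y^2 + 36*c*y^4 + 54*c*y^3 + 76*y^4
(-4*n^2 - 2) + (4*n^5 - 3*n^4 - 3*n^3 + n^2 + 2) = 4*n^5 - 3*n^4 - 3*n^3 - 3*n^2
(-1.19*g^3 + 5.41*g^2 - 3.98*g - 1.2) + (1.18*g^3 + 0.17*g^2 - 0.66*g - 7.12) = -0.01*g^3 + 5.58*g^2 - 4.64*g - 8.32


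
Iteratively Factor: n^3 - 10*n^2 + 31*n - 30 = (n - 2)*(n^2 - 8*n + 15) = (n - 5)*(n - 2)*(n - 3)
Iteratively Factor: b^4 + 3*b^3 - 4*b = (b + 2)*(b^3 + b^2 - 2*b) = (b + 2)^2*(b^2 - b) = (b - 1)*(b + 2)^2*(b)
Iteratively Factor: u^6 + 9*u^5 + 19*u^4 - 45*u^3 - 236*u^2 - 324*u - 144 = (u + 2)*(u^5 + 7*u^4 + 5*u^3 - 55*u^2 - 126*u - 72) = (u + 2)*(u + 3)*(u^4 + 4*u^3 - 7*u^2 - 34*u - 24) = (u + 1)*(u + 2)*(u + 3)*(u^3 + 3*u^2 - 10*u - 24) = (u - 3)*(u + 1)*(u + 2)*(u + 3)*(u^2 + 6*u + 8) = (u - 3)*(u + 1)*(u + 2)*(u + 3)*(u + 4)*(u + 2)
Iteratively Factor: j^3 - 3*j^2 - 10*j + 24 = (j - 4)*(j^2 + j - 6) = (j - 4)*(j + 3)*(j - 2)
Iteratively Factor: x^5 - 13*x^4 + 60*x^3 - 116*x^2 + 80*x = (x)*(x^4 - 13*x^3 + 60*x^2 - 116*x + 80) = x*(x - 5)*(x^3 - 8*x^2 + 20*x - 16) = x*(x - 5)*(x - 2)*(x^2 - 6*x + 8) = x*(x - 5)*(x - 4)*(x - 2)*(x - 2)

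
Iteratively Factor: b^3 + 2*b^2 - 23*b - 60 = (b - 5)*(b^2 + 7*b + 12) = (b - 5)*(b + 4)*(b + 3)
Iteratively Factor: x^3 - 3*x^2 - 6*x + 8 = (x + 2)*(x^2 - 5*x + 4) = (x - 4)*(x + 2)*(x - 1)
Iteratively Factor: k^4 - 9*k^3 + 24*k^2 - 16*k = (k - 4)*(k^3 - 5*k^2 + 4*k) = (k - 4)*(k - 1)*(k^2 - 4*k) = k*(k - 4)*(k - 1)*(k - 4)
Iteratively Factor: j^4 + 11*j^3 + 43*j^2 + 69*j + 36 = (j + 3)*(j^3 + 8*j^2 + 19*j + 12) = (j + 1)*(j + 3)*(j^2 + 7*j + 12) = (j + 1)*(j + 3)^2*(j + 4)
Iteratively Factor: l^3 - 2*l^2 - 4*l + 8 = (l + 2)*(l^2 - 4*l + 4) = (l - 2)*(l + 2)*(l - 2)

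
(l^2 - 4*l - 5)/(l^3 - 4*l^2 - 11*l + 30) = (l + 1)/(l^2 + l - 6)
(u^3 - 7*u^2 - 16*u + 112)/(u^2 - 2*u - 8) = (u^2 - 3*u - 28)/(u + 2)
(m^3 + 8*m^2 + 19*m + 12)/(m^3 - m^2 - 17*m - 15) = (m + 4)/(m - 5)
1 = 1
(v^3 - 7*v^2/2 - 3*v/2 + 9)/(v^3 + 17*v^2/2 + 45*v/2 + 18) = (v^2 - 5*v + 6)/(v^2 + 7*v + 12)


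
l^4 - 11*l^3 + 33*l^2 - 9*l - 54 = (l - 6)*(l - 3)^2*(l + 1)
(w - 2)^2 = w^2 - 4*w + 4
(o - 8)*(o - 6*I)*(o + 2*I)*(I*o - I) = I*o^4 + 4*o^3 - 9*I*o^3 - 36*o^2 + 20*I*o^2 + 32*o - 108*I*o + 96*I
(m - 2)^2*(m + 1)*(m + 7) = m^4 + 4*m^3 - 21*m^2 + 4*m + 28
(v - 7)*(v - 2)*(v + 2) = v^3 - 7*v^2 - 4*v + 28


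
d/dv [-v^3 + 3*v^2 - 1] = 3*v*(2 - v)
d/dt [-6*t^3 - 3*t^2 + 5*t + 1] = -18*t^2 - 6*t + 5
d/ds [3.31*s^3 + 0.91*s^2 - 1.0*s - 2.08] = 9.93*s^2 + 1.82*s - 1.0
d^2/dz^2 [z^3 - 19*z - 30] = 6*z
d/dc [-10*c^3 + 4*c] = 4 - 30*c^2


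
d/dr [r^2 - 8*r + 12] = 2*r - 8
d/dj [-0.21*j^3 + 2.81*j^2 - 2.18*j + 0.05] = -0.63*j^2 + 5.62*j - 2.18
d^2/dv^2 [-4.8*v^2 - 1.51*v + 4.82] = -9.60000000000000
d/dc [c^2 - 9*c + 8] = 2*c - 9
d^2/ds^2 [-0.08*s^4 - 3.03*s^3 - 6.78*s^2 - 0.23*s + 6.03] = -0.96*s^2 - 18.18*s - 13.56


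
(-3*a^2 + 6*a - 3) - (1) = -3*a^2 + 6*a - 4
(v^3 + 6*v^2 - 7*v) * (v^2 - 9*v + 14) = v^5 - 3*v^4 - 47*v^3 + 147*v^2 - 98*v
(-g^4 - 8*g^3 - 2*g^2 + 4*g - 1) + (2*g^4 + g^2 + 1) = g^4 - 8*g^3 - g^2 + 4*g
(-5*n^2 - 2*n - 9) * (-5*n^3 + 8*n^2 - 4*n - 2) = 25*n^5 - 30*n^4 + 49*n^3 - 54*n^2 + 40*n + 18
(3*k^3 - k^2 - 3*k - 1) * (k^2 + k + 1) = 3*k^5 + 2*k^4 - k^3 - 5*k^2 - 4*k - 1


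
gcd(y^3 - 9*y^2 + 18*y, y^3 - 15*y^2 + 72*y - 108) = y^2 - 9*y + 18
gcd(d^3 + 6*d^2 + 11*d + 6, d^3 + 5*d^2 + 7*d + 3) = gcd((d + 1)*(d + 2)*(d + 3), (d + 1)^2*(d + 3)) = d^2 + 4*d + 3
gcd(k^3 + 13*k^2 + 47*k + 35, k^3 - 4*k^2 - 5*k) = k + 1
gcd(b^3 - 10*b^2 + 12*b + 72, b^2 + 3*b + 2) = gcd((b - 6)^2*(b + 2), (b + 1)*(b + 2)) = b + 2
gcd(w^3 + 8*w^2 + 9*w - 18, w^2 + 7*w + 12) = w + 3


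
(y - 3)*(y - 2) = y^2 - 5*y + 6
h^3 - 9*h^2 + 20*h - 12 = (h - 6)*(h - 2)*(h - 1)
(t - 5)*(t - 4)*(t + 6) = t^3 - 3*t^2 - 34*t + 120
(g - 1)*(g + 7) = g^2 + 6*g - 7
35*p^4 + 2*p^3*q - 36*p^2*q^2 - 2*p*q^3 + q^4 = (-7*p + q)*(-p + q)*(p + q)*(5*p + q)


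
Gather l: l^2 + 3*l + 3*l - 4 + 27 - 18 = l^2 + 6*l + 5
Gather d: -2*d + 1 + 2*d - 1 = 0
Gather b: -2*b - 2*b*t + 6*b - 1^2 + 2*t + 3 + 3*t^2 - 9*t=b*(4 - 2*t) + 3*t^2 - 7*t + 2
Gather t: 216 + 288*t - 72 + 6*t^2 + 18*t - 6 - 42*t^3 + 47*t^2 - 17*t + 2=-42*t^3 + 53*t^2 + 289*t + 140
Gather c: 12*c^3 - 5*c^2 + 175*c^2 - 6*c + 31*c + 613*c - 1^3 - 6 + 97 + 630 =12*c^3 + 170*c^2 + 638*c + 720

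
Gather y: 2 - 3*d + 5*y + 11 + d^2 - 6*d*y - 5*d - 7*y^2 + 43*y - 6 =d^2 - 8*d - 7*y^2 + y*(48 - 6*d) + 7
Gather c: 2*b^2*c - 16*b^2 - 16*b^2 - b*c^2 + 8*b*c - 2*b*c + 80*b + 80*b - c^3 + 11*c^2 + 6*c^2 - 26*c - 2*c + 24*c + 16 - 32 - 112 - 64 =-32*b^2 + 160*b - c^3 + c^2*(17 - b) + c*(2*b^2 + 6*b - 4) - 192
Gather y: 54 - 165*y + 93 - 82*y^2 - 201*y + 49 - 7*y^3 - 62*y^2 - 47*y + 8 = -7*y^3 - 144*y^2 - 413*y + 204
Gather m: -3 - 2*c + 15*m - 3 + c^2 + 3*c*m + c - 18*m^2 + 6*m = c^2 - c - 18*m^2 + m*(3*c + 21) - 6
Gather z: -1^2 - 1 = -2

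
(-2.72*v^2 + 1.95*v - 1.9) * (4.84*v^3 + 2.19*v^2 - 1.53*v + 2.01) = -13.1648*v^5 + 3.4812*v^4 - 0.7639*v^3 - 12.6117*v^2 + 6.8265*v - 3.819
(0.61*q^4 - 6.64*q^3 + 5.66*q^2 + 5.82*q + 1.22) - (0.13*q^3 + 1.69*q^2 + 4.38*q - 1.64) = 0.61*q^4 - 6.77*q^3 + 3.97*q^2 + 1.44*q + 2.86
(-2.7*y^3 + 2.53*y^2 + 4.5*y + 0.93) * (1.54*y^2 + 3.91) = -4.158*y^5 + 3.8962*y^4 - 3.627*y^3 + 11.3245*y^2 + 17.595*y + 3.6363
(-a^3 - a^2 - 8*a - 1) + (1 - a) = -a^3 - a^2 - 9*a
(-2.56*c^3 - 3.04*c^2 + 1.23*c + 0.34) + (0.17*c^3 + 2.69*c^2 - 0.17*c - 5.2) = -2.39*c^3 - 0.35*c^2 + 1.06*c - 4.86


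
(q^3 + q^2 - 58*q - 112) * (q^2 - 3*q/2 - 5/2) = q^5 - q^4/2 - 62*q^3 - 55*q^2/2 + 313*q + 280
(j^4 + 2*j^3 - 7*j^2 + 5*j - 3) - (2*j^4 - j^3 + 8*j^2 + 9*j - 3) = -j^4 + 3*j^3 - 15*j^2 - 4*j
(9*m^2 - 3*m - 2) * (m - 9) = 9*m^3 - 84*m^2 + 25*m + 18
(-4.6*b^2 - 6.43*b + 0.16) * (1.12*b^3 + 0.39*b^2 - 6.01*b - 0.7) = -5.152*b^5 - 8.9956*b^4 + 25.3175*b^3 + 41.9267*b^2 + 3.5394*b - 0.112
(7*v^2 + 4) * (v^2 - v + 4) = 7*v^4 - 7*v^3 + 32*v^2 - 4*v + 16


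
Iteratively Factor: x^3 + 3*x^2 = (x)*(x^2 + 3*x) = x^2*(x + 3)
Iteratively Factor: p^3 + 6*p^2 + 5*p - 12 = (p - 1)*(p^2 + 7*p + 12) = (p - 1)*(p + 4)*(p + 3)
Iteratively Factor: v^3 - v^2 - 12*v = (v + 3)*(v^2 - 4*v) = (v - 4)*(v + 3)*(v)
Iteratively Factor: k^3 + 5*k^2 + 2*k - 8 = (k + 4)*(k^2 + k - 2) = (k - 1)*(k + 4)*(k + 2)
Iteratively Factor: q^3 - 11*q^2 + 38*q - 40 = (q - 4)*(q^2 - 7*q + 10) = (q - 4)*(q - 2)*(q - 5)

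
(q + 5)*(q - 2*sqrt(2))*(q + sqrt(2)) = q^3 - sqrt(2)*q^2 + 5*q^2 - 5*sqrt(2)*q - 4*q - 20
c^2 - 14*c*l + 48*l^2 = (c - 8*l)*(c - 6*l)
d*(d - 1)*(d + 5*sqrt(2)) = d^3 - d^2 + 5*sqrt(2)*d^2 - 5*sqrt(2)*d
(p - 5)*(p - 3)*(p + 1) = p^3 - 7*p^2 + 7*p + 15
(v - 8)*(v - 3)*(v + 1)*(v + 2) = v^4 - 8*v^3 - 7*v^2 + 50*v + 48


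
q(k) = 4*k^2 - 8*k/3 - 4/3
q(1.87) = 7.67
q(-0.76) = 3.00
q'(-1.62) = -15.63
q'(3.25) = 23.33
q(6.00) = 126.67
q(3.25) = 32.25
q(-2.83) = 38.25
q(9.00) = 298.67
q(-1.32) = 9.16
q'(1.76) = 11.41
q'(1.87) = 12.29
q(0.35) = -1.78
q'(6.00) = 45.33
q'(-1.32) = -13.23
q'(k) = 8*k - 8/3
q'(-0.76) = -8.75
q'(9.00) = 69.33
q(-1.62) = 13.48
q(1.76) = 6.36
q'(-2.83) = -25.31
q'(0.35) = 0.13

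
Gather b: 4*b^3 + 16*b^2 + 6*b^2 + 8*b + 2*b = 4*b^3 + 22*b^2 + 10*b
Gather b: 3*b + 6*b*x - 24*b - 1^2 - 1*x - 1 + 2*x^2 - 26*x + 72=b*(6*x - 21) + 2*x^2 - 27*x + 70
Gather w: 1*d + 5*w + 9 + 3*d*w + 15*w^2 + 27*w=d + 15*w^2 + w*(3*d + 32) + 9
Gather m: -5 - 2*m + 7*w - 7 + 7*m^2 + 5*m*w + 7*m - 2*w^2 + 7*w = 7*m^2 + m*(5*w + 5) - 2*w^2 + 14*w - 12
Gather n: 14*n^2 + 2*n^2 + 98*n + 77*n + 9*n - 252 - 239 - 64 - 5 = 16*n^2 + 184*n - 560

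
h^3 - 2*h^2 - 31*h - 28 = (h - 7)*(h + 1)*(h + 4)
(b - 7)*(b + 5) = b^2 - 2*b - 35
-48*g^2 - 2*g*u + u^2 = (-8*g + u)*(6*g + u)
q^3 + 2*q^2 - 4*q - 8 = (q - 2)*(q + 2)^2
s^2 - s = s*(s - 1)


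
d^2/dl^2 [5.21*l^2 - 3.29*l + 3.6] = 10.4200000000000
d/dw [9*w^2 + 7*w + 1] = 18*w + 7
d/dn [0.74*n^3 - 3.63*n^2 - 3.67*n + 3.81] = 2.22*n^2 - 7.26*n - 3.67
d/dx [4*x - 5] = 4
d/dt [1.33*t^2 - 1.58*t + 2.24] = 2.66*t - 1.58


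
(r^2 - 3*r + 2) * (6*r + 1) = 6*r^3 - 17*r^2 + 9*r + 2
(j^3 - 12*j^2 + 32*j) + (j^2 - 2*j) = j^3 - 11*j^2 + 30*j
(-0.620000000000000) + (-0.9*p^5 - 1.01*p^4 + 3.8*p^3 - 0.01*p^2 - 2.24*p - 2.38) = -0.9*p^5 - 1.01*p^4 + 3.8*p^3 - 0.01*p^2 - 2.24*p - 3.0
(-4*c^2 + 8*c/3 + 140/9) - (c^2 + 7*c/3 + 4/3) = -5*c^2 + c/3 + 128/9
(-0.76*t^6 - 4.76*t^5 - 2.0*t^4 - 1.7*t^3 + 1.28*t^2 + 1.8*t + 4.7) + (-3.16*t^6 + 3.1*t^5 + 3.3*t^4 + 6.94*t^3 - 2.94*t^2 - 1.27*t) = -3.92*t^6 - 1.66*t^5 + 1.3*t^4 + 5.24*t^3 - 1.66*t^2 + 0.53*t + 4.7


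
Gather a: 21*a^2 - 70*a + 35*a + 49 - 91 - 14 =21*a^2 - 35*a - 56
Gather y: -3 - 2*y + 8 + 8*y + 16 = 6*y + 21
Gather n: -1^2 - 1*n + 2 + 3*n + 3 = 2*n + 4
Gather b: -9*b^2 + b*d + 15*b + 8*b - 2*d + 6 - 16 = -9*b^2 + b*(d + 23) - 2*d - 10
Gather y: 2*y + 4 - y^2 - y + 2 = -y^2 + y + 6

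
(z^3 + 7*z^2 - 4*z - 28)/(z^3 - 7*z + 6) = (z^2 + 9*z + 14)/(z^2 + 2*z - 3)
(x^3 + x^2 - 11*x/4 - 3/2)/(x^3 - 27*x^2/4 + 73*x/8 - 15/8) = 2*(2*x^2 + 5*x + 2)/(4*x^2 - 21*x + 5)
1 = 1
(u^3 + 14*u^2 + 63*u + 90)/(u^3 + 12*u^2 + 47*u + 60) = (u + 6)/(u + 4)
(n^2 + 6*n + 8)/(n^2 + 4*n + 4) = (n + 4)/(n + 2)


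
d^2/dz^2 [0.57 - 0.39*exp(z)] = -0.39*exp(z)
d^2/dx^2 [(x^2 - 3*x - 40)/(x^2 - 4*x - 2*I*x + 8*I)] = (x^3*(2 + 4*I) + x^2*(-240 - 48*I) + x*(960 + 624*I) - 992 - 832*I)/(x^6 + x^5*(-12 - 6*I) + x^4*(36 + 72*I) + x^3*(80 - 280*I) + x^2*(-576 + 288*I) + x*(768 + 384*I) - 512*I)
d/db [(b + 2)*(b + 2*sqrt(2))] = 2*b + 2 + 2*sqrt(2)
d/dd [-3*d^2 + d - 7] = 1 - 6*d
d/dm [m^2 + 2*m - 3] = 2*m + 2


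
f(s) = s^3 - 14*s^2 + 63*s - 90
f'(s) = 3*s^2 - 28*s + 63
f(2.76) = -1.74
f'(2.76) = 8.57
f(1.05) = -38.13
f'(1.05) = 36.91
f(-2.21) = -308.40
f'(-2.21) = 139.53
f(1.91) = -13.78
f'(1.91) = 20.46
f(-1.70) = -242.47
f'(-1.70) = 119.27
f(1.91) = -13.78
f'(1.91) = 20.46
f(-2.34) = -326.89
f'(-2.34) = 144.95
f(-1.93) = -270.93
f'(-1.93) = 128.21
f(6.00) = 0.00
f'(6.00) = 3.00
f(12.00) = 378.00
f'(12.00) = 159.00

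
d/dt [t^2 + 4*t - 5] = 2*t + 4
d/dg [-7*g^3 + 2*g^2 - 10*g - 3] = -21*g^2 + 4*g - 10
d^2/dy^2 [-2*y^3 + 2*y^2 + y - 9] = 4 - 12*y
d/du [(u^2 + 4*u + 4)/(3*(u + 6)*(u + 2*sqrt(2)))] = (2*(u + 2)*(u + 6)*(u + 2*sqrt(2)) - (u + 6)*(u^2 + 4*u + 4) - (u + 2*sqrt(2))*(u^2 + 4*u + 4))/(3*(u + 6)^2*(u + 2*sqrt(2))^2)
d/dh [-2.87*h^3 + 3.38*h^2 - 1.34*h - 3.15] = -8.61*h^2 + 6.76*h - 1.34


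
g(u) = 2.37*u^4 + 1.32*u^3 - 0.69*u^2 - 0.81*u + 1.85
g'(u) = 9.48*u^3 + 3.96*u^2 - 1.38*u - 0.81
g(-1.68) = 13.88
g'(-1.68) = -32.27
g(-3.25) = 216.29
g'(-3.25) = -279.93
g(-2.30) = 50.32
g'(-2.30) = -92.03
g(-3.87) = 449.75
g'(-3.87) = -485.63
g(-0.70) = 2.20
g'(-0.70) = -1.16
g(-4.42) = 782.53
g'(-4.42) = -735.95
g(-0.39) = 2.04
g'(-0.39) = -0.23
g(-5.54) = 1993.20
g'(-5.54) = -1483.52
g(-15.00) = 115385.00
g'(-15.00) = -31084.11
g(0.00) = 1.85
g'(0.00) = -0.81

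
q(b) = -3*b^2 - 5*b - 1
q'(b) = -6*b - 5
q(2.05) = -23.86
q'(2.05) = -17.30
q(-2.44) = -6.66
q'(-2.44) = 9.64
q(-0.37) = 0.44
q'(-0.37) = -2.78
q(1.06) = -9.67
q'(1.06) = -11.36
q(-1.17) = 0.74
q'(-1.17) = 2.02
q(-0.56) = 0.86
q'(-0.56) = -1.64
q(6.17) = -146.06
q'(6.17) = -42.02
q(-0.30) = 0.23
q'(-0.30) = -3.20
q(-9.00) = -199.00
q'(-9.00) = 49.00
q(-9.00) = -199.00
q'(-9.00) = 49.00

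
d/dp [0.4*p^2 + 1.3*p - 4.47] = 0.8*p + 1.3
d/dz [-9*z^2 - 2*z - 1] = -18*z - 2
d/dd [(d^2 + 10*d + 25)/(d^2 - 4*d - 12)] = 2*(-7*d^2 - 37*d - 10)/(d^4 - 8*d^3 - 8*d^2 + 96*d + 144)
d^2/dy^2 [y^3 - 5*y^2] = 6*y - 10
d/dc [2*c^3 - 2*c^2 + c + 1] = 6*c^2 - 4*c + 1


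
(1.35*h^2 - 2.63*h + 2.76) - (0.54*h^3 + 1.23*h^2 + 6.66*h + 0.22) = -0.54*h^3 + 0.12*h^2 - 9.29*h + 2.54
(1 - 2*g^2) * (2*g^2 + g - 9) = -4*g^4 - 2*g^3 + 20*g^2 + g - 9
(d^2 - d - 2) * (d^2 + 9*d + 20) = d^4 + 8*d^3 + 9*d^2 - 38*d - 40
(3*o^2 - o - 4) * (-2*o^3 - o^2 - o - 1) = -6*o^5 - o^4 + 6*o^3 + 2*o^2 + 5*o + 4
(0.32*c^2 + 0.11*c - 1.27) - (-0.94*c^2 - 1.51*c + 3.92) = 1.26*c^2 + 1.62*c - 5.19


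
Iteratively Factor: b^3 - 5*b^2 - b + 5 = (b - 5)*(b^2 - 1) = (b - 5)*(b + 1)*(b - 1)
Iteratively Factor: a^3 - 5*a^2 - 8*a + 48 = (a - 4)*(a^2 - a - 12) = (a - 4)^2*(a + 3)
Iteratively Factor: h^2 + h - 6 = (h + 3)*(h - 2)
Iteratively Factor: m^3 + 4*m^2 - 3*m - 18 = (m + 3)*(m^2 + m - 6) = (m + 3)^2*(m - 2)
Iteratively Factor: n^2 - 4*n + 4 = (n - 2)*(n - 2)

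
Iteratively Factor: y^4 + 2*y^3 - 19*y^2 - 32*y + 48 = (y + 3)*(y^3 - y^2 - 16*y + 16) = (y - 1)*(y + 3)*(y^2 - 16) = (y - 4)*(y - 1)*(y + 3)*(y + 4)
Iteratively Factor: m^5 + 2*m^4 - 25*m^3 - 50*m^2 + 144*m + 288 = (m - 3)*(m^4 + 5*m^3 - 10*m^2 - 80*m - 96) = (m - 3)*(m + 3)*(m^3 + 2*m^2 - 16*m - 32) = (m - 3)*(m + 2)*(m + 3)*(m^2 - 16) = (m - 4)*(m - 3)*(m + 2)*(m + 3)*(m + 4)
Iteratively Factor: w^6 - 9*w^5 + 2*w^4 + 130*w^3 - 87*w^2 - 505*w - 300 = (w - 5)*(w^5 - 4*w^4 - 18*w^3 + 40*w^2 + 113*w + 60) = (w - 5)^2*(w^4 + w^3 - 13*w^2 - 25*w - 12) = (w - 5)^2*(w + 1)*(w^3 - 13*w - 12) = (w - 5)^2*(w + 1)^2*(w^2 - w - 12) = (w - 5)^2*(w - 4)*(w + 1)^2*(w + 3)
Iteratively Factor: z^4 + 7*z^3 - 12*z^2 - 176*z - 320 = (z - 5)*(z^3 + 12*z^2 + 48*z + 64) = (z - 5)*(z + 4)*(z^2 + 8*z + 16) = (z - 5)*(z + 4)^2*(z + 4)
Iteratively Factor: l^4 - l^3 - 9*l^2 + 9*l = (l)*(l^3 - l^2 - 9*l + 9) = l*(l + 3)*(l^2 - 4*l + 3) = l*(l - 1)*(l + 3)*(l - 3)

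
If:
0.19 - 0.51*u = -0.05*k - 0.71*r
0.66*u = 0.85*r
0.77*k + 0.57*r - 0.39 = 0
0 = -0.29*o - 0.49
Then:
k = 10.36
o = -1.69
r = -13.32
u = -17.15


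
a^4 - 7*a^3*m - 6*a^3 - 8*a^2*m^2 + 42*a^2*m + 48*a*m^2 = a*(a - 6)*(a - 8*m)*(a + m)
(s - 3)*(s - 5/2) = s^2 - 11*s/2 + 15/2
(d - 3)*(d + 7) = d^2 + 4*d - 21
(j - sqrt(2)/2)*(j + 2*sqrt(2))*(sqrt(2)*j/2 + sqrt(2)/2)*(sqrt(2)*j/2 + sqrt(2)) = j^4/2 + 3*sqrt(2)*j^3/4 + 3*j^3/2 + 9*sqrt(2)*j^2/4 - 3*j + 3*sqrt(2)*j/2 - 2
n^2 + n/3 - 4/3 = (n - 1)*(n + 4/3)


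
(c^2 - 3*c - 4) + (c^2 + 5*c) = 2*c^2 + 2*c - 4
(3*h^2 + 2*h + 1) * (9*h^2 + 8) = 27*h^4 + 18*h^3 + 33*h^2 + 16*h + 8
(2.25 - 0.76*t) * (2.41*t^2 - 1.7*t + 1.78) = -1.8316*t^3 + 6.7145*t^2 - 5.1778*t + 4.005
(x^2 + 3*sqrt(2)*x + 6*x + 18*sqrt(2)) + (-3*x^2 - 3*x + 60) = -2*x^2 + 3*x + 3*sqrt(2)*x + 18*sqrt(2) + 60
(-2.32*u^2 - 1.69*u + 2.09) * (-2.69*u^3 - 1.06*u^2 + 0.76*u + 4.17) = 6.2408*u^5 + 7.0053*u^4 - 5.5939*u^3 - 13.1742*u^2 - 5.4589*u + 8.7153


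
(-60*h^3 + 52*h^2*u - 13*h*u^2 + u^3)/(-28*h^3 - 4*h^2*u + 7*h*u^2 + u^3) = (30*h^2 - 11*h*u + u^2)/(14*h^2 + 9*h*u + u^2)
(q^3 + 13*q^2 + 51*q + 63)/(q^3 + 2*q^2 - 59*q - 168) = (q + 3)/(q - 8)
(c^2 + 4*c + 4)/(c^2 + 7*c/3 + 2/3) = 3*(c + 2)/(3*c + 1)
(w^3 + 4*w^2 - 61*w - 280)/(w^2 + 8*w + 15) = (w^2 - w - 56)/(w + 3)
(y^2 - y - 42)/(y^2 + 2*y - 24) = (y - 7)/(y - 4)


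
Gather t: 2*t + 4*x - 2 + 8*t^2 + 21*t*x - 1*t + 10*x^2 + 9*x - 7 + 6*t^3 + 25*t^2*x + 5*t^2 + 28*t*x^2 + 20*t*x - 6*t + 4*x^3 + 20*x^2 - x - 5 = 6*t^3 + t^2*(25*x + 13) + t*(28*x^2 + 41*x - 5) + 4*x^3 + 30*x^2 + 12*x - 14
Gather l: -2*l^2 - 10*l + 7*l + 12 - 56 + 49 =-2*l^2 - 3*l + 5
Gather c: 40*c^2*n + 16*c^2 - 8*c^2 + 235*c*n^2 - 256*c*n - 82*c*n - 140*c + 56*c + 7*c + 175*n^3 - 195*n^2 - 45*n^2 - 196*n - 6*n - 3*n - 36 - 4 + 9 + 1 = c^2*(40*n + 8) + c*(235*n^2 - 338*n - 77) + 175*n^3 - 240*n^2 - 205*n - 30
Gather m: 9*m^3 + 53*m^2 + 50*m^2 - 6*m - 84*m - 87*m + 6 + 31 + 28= 9*m^3 + 103*m^2 - 177*m + 65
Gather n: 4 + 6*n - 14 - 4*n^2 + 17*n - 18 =-4*n^2 + 23*n - 28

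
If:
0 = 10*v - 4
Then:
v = 2/5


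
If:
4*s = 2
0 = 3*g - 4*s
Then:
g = 2/3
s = 1/2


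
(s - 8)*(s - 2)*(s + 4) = s^3 - 6*s^2 - 24*s + 64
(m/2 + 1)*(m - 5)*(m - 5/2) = m^3/2 - 11*m^2/4 - 5*m/4 + 25/2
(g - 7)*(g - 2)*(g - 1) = g^3 - 10*g^2 + 23*g - 14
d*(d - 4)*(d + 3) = d^3 - d^2 - 12*d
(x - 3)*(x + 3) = x^2 - 9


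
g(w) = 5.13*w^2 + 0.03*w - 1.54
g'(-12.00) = -123.09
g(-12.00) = 736.82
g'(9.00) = 92.37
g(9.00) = 414.26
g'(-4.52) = -46.35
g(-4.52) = 103.13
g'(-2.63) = -26.95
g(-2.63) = 33.86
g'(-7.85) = -80.51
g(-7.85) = 314.35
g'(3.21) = 32.96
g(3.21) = 51.42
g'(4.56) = 46.82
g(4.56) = 105.27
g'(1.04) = 10.70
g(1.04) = 4.04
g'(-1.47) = -15.05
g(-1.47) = 9.50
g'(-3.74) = -38.34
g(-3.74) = 70.10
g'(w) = 10.26*w + 0.03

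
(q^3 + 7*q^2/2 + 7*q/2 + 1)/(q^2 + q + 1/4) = 2*(q^2 + 3*q + 2)/(2*q + 1)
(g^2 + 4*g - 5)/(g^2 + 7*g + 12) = (g^2 + 4*g - 5)/(g^2 + 7*g + 12)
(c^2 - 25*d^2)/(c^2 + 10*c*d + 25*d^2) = (c - 5*d)/(c + 5*d)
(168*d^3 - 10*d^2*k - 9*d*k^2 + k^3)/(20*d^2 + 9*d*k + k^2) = (42*d^2 - 13*d*k + k^2)/(5*d + k)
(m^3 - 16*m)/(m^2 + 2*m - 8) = m*(m - 4)/(m - 2)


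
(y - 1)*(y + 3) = y^2 + 2*y - 3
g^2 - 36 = (g - 6)*(g + 6)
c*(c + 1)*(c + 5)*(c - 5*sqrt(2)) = c^4 - 5*sqrt(2)*c^3 + 6*c^3 - 30*sqrt(2)*c^2 + 5*c^2 - 25*sqrt(2)*c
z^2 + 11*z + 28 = (z + 4)*(z + 7)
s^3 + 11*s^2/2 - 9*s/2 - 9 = (s - 3/2)*(s + 1)*(s + 6)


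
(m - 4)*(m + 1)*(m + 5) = m^3 + 2*m^2 - 19*m - 20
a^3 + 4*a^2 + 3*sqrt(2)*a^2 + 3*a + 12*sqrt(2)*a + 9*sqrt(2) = (a + 1)*(a + 3)*(a + 3*sqrt(2))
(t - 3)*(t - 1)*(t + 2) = t^3 - 2*t^2 - 5*t + 6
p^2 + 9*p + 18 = (p + 3)*(p + 6)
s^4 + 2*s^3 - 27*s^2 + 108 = (s - 3)^2*(s + 2)*(s + 6)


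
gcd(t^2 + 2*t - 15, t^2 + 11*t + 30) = t + 5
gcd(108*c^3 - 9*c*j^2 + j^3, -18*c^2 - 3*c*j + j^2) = 18*c^2 + 3*c*j - j^2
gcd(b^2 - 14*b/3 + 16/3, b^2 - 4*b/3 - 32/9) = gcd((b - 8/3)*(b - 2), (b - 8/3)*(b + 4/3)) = b - 8/3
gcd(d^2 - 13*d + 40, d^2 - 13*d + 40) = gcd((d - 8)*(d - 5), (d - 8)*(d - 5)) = d^2 - 13*d + 40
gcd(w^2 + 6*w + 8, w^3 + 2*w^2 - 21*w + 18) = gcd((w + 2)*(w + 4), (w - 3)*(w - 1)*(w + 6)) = 1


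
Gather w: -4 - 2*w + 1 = -2*w - 3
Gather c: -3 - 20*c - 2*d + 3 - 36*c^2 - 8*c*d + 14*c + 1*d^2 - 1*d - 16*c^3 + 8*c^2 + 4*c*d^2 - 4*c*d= -16*c^3 - 28*c^2 + c*(4*d^2 - 12*d - 6) + d^2 - 3*d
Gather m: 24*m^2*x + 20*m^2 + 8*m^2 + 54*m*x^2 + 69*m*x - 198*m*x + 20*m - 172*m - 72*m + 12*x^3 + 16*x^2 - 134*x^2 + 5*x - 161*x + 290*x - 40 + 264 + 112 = m^2*(24*x + 28) + m*(54*x^2 - 129*x - 224) + 12*x^3 - 118*x^2 + 134*x + 336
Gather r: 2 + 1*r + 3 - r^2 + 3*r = -r^2 + 4*r + 5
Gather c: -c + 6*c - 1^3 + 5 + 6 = 5*c + 10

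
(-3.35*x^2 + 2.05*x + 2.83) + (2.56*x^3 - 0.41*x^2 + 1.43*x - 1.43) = 2.56*x^3 - 3.76*x^2 + 3.48*x + 1.4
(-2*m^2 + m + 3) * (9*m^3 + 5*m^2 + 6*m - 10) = -18*m^5 - m^4 + 20*m^3 + 41*m^2 + 8*m - 30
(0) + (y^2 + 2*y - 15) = y^2 + 2*y - 15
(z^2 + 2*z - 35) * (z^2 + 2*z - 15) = z^4 + 4*z^3 - 46*z^2 - 100*z + 525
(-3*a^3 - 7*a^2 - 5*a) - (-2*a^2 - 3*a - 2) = -3*a^3 - 5*a^2 - 2*a + 2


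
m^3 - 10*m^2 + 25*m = m*(m - 5)^2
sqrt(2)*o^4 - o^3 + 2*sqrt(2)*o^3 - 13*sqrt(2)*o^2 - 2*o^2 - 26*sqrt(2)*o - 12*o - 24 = (o + 2)*(o - 3*sqrt(2))*(o + 2*sqrt(2))*(sqrt(2)*o + 1)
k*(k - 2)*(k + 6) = k^3 + 4*k^2 - 12*k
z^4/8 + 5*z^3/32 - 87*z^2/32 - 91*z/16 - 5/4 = (z/4 + 1)*(z/2 + 1)*(z - 5)*(z + 1/4)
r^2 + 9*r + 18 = (r + 3)*(r + 6)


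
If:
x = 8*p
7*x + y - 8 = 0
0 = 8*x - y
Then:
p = 1/15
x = 8/15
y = 64/15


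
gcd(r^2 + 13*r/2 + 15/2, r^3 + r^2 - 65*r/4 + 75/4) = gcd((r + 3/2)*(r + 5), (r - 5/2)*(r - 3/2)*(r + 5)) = r + 5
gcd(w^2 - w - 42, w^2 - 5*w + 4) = 1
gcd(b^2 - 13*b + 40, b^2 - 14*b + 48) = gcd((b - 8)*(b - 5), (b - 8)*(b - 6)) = b - 8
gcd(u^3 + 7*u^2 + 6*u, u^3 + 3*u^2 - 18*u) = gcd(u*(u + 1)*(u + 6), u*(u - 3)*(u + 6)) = u^2 + 6*u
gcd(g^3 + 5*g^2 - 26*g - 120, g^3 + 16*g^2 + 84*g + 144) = g^2 + 10*g + 24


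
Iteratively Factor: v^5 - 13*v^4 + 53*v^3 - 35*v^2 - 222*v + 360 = (v - 3)*(v^4 - 10*v^3 + 23*v^2 + 34*v - 120) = (v - 3)^2*(v^3 - 7*v^2 + 2*v + 40) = (v - 5)*(v - 3)^2*(v^2 - 2*v - 8) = (v - 5)*(v - 4)*(v - 3)^2*(v + 2)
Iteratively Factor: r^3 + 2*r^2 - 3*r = (r - 1)*(r^2 + 3*r) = r*(r - 1)*(r + 3)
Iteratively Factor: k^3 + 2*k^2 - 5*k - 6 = (k + 1)*(k^2 + k - 6) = (k - 2)*(k + 1)*(k + 3)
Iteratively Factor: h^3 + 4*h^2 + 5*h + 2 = (h + 1)*(h^2 + 3*h + 2) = (h + 1)*(h + 2)*(h + 1)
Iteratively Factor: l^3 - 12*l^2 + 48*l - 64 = (l - 4)*(l^2 - 8*l + 16) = (l - 4)^2*(l - 4)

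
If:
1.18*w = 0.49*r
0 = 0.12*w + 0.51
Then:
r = -10.23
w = -4.25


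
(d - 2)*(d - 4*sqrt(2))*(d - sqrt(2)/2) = d^3 - 9*sqrt(2)*d^2/2 - 2*d^2 + 4*d + 9*sqrt(2)*d - 8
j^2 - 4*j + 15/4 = (j - 5/2)*(j - 3/2)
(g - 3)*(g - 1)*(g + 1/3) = g^3 - 11*g^2/3 + 5*g/3 + 1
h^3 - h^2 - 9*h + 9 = (h - 3)*(h - 1)*(h + 3)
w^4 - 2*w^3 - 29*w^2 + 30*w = w*(w - 6)*(w - 1)*(w + 5)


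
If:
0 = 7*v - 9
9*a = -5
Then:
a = -5/9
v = 9/7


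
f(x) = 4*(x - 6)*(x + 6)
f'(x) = 8*x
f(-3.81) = -85.94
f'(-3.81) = -30.48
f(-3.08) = -106.05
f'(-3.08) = -24.64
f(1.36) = -136.60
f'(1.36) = 10.88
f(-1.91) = -129.41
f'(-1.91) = -15.28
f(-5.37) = -28.65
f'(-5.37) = -42.96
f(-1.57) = -134.14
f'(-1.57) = -12.56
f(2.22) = -124.29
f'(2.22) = 17.76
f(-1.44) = -135.71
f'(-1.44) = -11.52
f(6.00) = 0.00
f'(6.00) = 48.00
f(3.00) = -108.00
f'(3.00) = 24.00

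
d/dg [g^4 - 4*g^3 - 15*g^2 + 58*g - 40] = 4*g^3 - 12*g^2 - 30*g + 58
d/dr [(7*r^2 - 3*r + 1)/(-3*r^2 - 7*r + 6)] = (-58*r^2 + 90*r - 11)/(9*r^4 + 42*r^3 + 13*r^2 - 84*r + 36)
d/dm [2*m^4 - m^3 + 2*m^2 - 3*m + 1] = 8*m^3 - 3*m^2 + 4*m - 3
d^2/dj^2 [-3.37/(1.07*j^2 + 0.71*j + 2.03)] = (7.716626*j^2 + 5.120378*j - 3.37*(2.14*j + 0.71)*(4.28*j + 1.42) + 14.639954)/(1.07*j^2 + 0.71*j + 2.03)^3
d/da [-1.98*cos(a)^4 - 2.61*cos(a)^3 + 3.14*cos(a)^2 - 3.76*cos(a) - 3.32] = (7.92*cos(a)^3 + 7.83*cos(a)^2 - 6.28*cos(a) + 3.76)*sin(a)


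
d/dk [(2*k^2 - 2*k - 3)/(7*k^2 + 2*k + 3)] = 18*k*(k + 3)/(49*k^4 + 28*k^3 + 46*k^2 + 12*k + 9)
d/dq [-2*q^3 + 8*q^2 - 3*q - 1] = -6*q^2 + 16*q - 3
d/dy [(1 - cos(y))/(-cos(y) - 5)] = -6*sin(y)/(cos(y) + 5)^2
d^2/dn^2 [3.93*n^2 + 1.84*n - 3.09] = 7.86000000000000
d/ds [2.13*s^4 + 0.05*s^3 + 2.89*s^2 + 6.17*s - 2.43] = 8.52*s^3 + 0.15*s^2 + 5.78*s + 6.17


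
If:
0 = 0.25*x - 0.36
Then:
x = 1.44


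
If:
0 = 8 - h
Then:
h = 8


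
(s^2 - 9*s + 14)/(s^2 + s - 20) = (s^2 - 9*s + 14)/(s^2 + s - 20)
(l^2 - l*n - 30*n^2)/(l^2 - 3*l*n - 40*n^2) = (l - 6*n)/(l - 8*n)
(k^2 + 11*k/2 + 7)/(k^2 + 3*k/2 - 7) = (k + 2)/(k - 2)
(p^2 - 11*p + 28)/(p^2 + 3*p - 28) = (p - 7)/(p + 7)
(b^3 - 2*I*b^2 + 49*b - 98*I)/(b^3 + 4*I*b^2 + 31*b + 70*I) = (b^2 - 9*I*b - 14)/(b^2 - 3*I*b + 10)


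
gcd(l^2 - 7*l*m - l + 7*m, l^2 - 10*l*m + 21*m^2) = l - 7*m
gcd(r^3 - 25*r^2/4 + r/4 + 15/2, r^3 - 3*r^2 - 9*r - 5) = r + 1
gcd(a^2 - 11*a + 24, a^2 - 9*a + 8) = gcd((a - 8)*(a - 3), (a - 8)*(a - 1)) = a - 8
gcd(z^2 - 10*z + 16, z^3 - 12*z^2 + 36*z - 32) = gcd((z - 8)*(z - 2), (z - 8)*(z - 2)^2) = z^2 - 10*z + 16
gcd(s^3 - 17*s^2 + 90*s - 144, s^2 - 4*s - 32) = s - 8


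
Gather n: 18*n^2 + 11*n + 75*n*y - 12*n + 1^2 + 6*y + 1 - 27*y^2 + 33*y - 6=18*n^2 + n*(75*y - 1) - 27*y^2 + 39*y - 4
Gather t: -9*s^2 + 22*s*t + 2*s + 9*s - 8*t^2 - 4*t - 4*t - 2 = -9*s^2 + 11*s - 8*t^2 + t*(22*s - 8) - 2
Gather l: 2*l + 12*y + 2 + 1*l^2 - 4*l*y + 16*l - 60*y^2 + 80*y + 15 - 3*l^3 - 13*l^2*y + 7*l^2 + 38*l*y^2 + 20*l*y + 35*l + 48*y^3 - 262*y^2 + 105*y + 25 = -3*l^3 + l^2*(8 - 13*y) + l*(38*y^2 + 16*y + 53) + 48*y^3 - 322*y^2 + 197*y + 42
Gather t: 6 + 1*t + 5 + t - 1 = 2*t + 10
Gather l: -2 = -2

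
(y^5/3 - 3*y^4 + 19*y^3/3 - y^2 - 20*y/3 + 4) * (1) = y^5/3 - 3*y^4 + 19*y^3/3 - y^2 - 20*y/3 + 4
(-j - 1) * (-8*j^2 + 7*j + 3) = 8*j^3 + j^2 - 10*j - 3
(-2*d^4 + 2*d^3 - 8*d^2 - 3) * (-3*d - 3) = 6*d^5 + 18*d^3 + 24*d^2 + 9*d + 9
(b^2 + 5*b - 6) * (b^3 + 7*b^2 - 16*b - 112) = b^5 + 12*b^4 + 13*b^3 - 234*b^2 - 464*b + 672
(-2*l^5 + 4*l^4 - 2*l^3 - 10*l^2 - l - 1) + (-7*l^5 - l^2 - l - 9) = -9*l^5 + 4*l^4 - 2*l^3 - 11*l^2 - 2*l - 10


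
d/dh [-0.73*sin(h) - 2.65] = -0.73*cos(h)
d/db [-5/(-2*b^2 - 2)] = -5*b/(b^2 + 1)^2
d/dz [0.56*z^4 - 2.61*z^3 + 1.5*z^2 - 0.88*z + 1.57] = 2.24*z^3 - 7.83*z^2 + 3.0*z - 0.88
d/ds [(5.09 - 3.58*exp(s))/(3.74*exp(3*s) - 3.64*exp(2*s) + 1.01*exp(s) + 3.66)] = (26.7784*exp(3*s) - 70.141*exp(2*s) + 37.0552*exp(s) - 18.2437)*exp(s)/(13.9876*exp(6*s) - 27.2272*exp(5*s) + 20.8044*exp(4*s) + 20.024*exp(3*s) - 25.6247*exp(2*s) + 7.3932*exp(s) + 13.3956)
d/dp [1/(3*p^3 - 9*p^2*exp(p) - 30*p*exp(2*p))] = (p^2*exp(p) - p^2 + 20*p*exp(2*p)/3 + 2*p*exp(p) + 10*exp(2*p)/3)/(p^2*(-p^2 + 3*p*exp(p) + 10*exp(2*p))^2)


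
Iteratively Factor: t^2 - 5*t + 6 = (t - 2)*(t - 3)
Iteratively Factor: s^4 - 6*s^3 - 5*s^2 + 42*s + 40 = (s + 1)*(s^3 - 7*s^2 + 2*s + 40) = (s - 4)*(s + 1)*(s^2 - 3*s - 10) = (s - 5)*(s - 4)*(s + 1)*(s + 2)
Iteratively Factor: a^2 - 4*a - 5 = (a - 5)*(a + 1)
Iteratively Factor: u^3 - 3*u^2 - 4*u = (u)*(u^2 - 3*u - 4) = u*(u - 4)*(u + 1)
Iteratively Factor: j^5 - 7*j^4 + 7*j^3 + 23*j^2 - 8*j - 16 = (j + 1)*(j^4 - 8*j^3 + 15*j^2 + 8*j - 16) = (j - 1)*(j + 1)*(j^3 - 7*j^2 + 8*j + 16) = (j - 4)*(j - 1)*(j + 1)*(j^2 - 3*j - 4) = (j - 4)*(j - 1)*(j + 1)^2*(j - 4)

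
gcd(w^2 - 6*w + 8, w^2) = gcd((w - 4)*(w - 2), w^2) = 1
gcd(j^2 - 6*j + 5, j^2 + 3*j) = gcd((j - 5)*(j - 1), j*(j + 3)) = 1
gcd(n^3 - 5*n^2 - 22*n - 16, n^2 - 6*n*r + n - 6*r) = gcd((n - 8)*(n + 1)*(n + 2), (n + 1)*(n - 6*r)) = n + 1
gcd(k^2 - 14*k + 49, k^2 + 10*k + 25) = 1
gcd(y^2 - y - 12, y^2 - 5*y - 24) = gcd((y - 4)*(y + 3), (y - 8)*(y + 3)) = y + 3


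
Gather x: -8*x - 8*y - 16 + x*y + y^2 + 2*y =x*(y - 8) + y^2 - 6*y - 16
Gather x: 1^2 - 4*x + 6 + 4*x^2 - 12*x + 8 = 4*x^2 - 16*x + 15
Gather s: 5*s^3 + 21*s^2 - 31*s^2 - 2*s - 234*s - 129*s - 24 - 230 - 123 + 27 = 5*s^3 - 10*s^2 - 365*s - 350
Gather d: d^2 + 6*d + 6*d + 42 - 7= d^2 + 12*d + 35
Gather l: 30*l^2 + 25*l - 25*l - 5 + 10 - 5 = 30*l^2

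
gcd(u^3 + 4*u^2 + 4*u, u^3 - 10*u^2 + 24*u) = u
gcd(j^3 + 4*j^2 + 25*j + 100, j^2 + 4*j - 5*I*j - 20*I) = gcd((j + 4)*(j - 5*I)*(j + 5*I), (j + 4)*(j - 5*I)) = j^2 + j*(4 - 5*I) - 20*I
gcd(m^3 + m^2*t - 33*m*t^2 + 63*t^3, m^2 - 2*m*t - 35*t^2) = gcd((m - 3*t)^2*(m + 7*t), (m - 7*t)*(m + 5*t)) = 1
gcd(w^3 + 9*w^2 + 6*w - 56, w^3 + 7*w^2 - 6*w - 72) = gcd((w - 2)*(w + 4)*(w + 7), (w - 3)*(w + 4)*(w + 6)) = w + 4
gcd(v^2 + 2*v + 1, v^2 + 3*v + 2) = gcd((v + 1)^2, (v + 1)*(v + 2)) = v + 1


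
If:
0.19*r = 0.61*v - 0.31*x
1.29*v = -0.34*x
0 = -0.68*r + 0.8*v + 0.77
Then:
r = 1.29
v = 0.14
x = -0.52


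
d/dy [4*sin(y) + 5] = 4*cos(y)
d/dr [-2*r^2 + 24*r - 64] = 24 - 4*r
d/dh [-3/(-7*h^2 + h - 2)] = 3*(1 - 14*h)/(7*h^2 - h + 2)^2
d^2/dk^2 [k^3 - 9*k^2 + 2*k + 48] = 6*k - 18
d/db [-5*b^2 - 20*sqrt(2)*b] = -10*b - 20*sqrt(2)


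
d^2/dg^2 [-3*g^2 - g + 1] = -6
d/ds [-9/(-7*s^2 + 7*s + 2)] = 63*(1 - 2*s)/(-7*s^2 + 7*s + 2)^2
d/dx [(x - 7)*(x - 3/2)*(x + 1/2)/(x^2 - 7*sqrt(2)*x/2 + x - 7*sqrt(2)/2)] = (4*x^4 - 28*sqrt(2)*x^3 + 8*x^3 - 57*x^2 + 70*sqrt(2)*x^2 - 42*x + 224*sqrt(2)*x - 21 - 14*sqrt(2))/(2*(2*x^4 - 14*sqrt(2)*x^3 + 4*x^3 - 28*sqrt(2)*x^2 + 51*x^2 - 14*sqrt(2)*x + 98*x + 49))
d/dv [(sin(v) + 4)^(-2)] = -2*cos(v)/(sin(v) + 4)^3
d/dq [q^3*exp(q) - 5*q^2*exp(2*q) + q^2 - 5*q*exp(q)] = q^3*exp(q) - 10*q^2*exp(2*q) + 3*q^2*exp(q) - 10*q*exp(2*q) - 5*q*exp(q) + 2*q - 5*exp(q)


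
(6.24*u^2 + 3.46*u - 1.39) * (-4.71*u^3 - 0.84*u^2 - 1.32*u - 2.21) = -29.3904*u^5 - 21.5382*u^4 - 4.5963*u^3 - 17.19*u^2 - 5.8118*u + 3.0719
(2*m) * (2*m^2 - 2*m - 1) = 4*m^3 - 4*m^2 - 2*m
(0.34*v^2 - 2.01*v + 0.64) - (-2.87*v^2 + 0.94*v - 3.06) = 3.21*v^2 - 2.95*v + 3.7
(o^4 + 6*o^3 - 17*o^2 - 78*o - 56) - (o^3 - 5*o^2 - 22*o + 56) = o^4 + 5*o^3 - 12*o^2 - 56*o - 112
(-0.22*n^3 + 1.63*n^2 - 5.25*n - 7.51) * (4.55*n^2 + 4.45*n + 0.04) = -1.001*n^5 + 6.4375*n^4 - 16.6428*n^3 - 57.4678*n^2 - 33.6295*n - 0.3004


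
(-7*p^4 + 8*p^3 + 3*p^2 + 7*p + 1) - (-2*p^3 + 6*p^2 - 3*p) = -7*p^4 + 10*p^3 - 3*p^2 + 10*p + 1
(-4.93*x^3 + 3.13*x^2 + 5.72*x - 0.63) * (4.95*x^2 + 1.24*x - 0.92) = -24.4035*x^5 + 9.3803*x^4 + 36.7308*x^3 + 1.0947*x^2 - 6.0436*x + 0.5796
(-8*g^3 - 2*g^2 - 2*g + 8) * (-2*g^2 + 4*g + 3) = 16*g^5 - 28*g^4 - 28*g^3 - 30*g^2 + 26*g + 24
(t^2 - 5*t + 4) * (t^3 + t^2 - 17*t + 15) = t^5 - 4*t^4 - 18*t^3 + 104*t^2 - 143*t + 60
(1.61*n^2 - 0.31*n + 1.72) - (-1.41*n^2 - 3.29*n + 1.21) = 3.02*n^2 + 2.98*n + 0.51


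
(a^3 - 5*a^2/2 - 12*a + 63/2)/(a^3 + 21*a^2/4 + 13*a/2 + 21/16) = 8*(a^2 - 6*a + 9)/(8*a^2 + 14*a + 3)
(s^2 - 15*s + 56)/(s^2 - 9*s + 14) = (s - 8)/(s - 2)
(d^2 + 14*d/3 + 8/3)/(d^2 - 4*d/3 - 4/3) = (d + 4)/(d - 2)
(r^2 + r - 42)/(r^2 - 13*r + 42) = (r + 7)/(r - 7)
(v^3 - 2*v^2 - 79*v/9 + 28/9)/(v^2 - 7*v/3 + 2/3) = (3*v^2 - 5*v - 28)/(3*(v - 2))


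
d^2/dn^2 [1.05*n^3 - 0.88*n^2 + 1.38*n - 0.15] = 6.3*n - 1.76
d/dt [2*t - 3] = 2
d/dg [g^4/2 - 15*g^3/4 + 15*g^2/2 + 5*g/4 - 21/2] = 2*g^3 - 45*g^2/4 + 15*g + 5/4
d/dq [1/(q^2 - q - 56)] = (1 - 2*q)/(-q^2 + q + 56)^2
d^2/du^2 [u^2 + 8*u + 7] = 2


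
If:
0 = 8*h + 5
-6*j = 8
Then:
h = -5/8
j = -4/3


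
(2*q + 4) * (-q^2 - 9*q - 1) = -2*q^3 - 22*q^2 - 38*q - 4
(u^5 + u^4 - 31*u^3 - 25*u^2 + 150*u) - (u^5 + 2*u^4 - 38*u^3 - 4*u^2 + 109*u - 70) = -u^4 + 7*u^3 - 21*u^2 + 41*u + 70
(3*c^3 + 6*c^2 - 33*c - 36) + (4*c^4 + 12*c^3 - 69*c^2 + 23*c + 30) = 4*c^4 + 15*c^3 - 63*c^2 - 10*c - 6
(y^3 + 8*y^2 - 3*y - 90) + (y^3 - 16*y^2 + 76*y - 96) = 2*y^3 - 8*y^2 + 73*y - 186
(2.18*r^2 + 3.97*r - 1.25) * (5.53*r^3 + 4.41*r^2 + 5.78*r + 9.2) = 12.0554*r^5 + 31.5679*r^4 + 23.1956*r^3 + 37.4901*r^2 + 29.299*r - 11.5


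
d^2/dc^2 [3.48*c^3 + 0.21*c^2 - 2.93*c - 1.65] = 20.88*c + 0.42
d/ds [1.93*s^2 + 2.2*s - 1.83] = 3.86*s + 2.2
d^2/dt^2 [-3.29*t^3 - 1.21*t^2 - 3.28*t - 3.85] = -19.74*t - 2.42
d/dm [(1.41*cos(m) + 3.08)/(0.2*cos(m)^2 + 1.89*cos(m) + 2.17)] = (0.282*cos(m)^2 + 1.232*cos(m) + 2.7615)*sin(m)/(0.04*cos(m)^4 + 0.756*cos(m)^3 + 4.4401*cos(m)^2 + 8.2026*cos(m) + 4.7089)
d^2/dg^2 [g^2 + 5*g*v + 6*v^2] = 2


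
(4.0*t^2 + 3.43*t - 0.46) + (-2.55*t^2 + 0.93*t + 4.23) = 1.45*t^2 + 4.36*t + 3.77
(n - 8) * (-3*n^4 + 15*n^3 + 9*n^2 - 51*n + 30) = -3*n^5 + 39*n^4 - 111*n^3 - 123*n^2 + 438*n - 240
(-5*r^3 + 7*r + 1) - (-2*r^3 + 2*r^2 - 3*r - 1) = -3*r^3 - 2*r^2 + 10*r + 2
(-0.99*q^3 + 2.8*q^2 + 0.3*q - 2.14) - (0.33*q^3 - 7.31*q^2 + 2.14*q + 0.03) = -1.32*q^3 + 10.11*q^2 - 1.84*q - 2.17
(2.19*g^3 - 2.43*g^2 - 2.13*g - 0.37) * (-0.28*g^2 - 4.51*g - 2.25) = -0.6132*g^5 - 9.1965*g^4 + 6.6282*g^3 + 15.1774*g^2 + 6.4612*g + 0.8325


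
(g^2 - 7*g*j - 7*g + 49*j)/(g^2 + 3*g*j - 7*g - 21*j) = (g - 7*j)/(g + 3*j)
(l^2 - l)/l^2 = (l - 1)/l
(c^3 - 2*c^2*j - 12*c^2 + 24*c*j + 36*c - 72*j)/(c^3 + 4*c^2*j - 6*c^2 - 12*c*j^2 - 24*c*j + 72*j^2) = (c - 6)/(c + 6*j)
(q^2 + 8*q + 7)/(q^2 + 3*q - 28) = (q + 1)/(q - 4)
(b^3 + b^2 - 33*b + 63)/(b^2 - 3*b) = b + 4 - 21/b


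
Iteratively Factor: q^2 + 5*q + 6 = (q + 2)*(q + 3)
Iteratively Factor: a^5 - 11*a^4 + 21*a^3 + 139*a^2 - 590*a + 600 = (a - 5)*(a^4 - 6*a^3 - 9*a^2 + 94*a - 120) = (a - 5)*(a - 3)*(a^3 - 3*a^2 - 18*a + 40) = (a - 5)^2*(a - 3)*(a^2 + 2*a - 8) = (a - 5)^2*(a - 3)*(a + 4)*(a - 2)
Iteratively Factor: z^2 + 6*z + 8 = (z + 4)*(z + 2)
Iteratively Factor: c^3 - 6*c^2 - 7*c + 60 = (c + 3)*(c^2 - 9*c + 20) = (c - 5)*(c + 3)*(c - 4)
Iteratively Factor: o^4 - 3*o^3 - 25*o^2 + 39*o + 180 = (o - 4)*(o^3 + o^2 - 21*o - 45) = (o - 4)*(o + 3)*(o^2 - 2*o - 15) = (o - 5)*(o - 4)*(o + 3)*(o + 3)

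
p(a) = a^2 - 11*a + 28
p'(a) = 2*a - 11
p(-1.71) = 49.73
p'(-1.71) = -14.42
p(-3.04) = 70.68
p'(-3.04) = -17.08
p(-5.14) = 110.96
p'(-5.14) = -21.28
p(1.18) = 16.41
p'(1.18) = -8.64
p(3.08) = 3.61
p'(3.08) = -4.84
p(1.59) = 13.04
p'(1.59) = -7.82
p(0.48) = 22.95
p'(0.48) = -10.04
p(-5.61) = 121.18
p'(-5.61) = -22.22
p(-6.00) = 130.00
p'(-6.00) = -23.00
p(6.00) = -2.00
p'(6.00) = 1.00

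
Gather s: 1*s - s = 0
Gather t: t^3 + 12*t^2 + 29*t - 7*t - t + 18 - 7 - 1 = t^3 + 12*t^2 + 21*t + 10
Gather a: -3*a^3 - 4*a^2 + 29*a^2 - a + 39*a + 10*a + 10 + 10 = -3*a^3 + 25*a^2 + 48*a + 20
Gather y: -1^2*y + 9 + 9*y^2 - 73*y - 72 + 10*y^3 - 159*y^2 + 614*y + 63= 10*y^3 - 150*y^2 + 540*y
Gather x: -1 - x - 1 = -x - 2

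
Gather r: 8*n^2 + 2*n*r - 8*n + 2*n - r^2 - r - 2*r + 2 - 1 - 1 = 8*n^2 - 6*n - r^2 + r*(2*n - 3)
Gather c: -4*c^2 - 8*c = -4*c^2 - 8*c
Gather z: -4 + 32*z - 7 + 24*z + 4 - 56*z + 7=0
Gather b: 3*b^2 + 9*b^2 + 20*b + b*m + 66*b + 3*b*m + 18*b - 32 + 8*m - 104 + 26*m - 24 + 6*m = 12*b^2 + b*(4*m + 104) + 40*m - 160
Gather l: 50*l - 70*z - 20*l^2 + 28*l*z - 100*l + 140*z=-20*l^2 + l*(28*z - 50) + 70*z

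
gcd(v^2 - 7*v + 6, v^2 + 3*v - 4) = v - 1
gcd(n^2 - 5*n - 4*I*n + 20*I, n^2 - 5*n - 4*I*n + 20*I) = n^2 + n*(-5 - 4*I) + 20*I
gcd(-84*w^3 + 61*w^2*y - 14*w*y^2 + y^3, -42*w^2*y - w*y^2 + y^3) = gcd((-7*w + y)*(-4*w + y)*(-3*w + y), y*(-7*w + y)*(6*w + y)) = -7*w + y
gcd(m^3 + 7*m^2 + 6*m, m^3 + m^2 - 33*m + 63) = 1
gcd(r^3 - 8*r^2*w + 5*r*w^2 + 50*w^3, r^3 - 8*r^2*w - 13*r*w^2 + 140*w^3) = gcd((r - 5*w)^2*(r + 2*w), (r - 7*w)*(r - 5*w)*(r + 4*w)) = r - 5*w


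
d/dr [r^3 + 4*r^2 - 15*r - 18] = 3*r^2 + 8*r - 15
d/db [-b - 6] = -1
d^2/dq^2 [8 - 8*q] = 0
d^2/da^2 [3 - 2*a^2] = -4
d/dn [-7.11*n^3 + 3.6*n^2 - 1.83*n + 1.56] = -21.33*n^2 + 7.2*n - 1.83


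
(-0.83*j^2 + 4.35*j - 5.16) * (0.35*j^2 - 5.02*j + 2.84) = -0.2905*j^4 + 5.6891*j^3 - 26.0002*j^2 + 38.2572*j - 14.6544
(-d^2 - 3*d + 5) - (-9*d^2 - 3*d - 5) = 8*d^2 + 10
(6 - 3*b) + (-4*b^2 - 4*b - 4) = -4*b^2 - 7*b + 2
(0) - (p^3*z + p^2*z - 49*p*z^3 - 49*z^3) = -p^3*z - p^2*z + 49*p*z^3 + 49*z^3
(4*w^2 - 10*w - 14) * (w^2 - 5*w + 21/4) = 4*w^4 - 30*w^3 + 57*w^2 + 35*w/2 - 147/2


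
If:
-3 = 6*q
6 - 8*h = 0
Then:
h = 3/4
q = -1/2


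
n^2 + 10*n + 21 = (n + 3)*(n + 7)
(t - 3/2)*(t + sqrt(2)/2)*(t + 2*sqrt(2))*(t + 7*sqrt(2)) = t^4 - 3*t^3/2 + 19*sqrt(2)*t^3/2 - 57*sqrt(2)*t^2/4 + 37*t^2 - 111*t/2 + 14*sqrt(2)*t - 21*sqrt(2)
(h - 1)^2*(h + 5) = h^3 + 3*h^2 - 9*h + 5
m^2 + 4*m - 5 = (m - 1)*(m + 5)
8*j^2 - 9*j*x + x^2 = (-8*j + x)*(-j + x)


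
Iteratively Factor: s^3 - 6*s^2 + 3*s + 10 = (s - 5)*(s^2 - s - 2) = (s - 5)*(s + 1)*(s - 2)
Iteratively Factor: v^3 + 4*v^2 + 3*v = (v + 1)*(v^2 + 3*v) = v*(v + 1)*(v + 3)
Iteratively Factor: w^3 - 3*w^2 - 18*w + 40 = (w - 5)*(w^2 + 2*w - 8) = (w - 5)*(w + 4)*(w - 2)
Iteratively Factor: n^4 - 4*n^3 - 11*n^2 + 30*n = (n + 3)*(n^3 - 7*n^2 + 10*n) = (n - 2)*(n + 3)*(n^2 - 5*n) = n*(n - 2)*(n + 3)*(n - 5)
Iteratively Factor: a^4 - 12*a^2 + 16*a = (a)*(a^3 - 12*a + 16) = a*(a + 4)*(a^2 - 4*a + 4) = a*(a - 2)*(a + 4)*(a - 2)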